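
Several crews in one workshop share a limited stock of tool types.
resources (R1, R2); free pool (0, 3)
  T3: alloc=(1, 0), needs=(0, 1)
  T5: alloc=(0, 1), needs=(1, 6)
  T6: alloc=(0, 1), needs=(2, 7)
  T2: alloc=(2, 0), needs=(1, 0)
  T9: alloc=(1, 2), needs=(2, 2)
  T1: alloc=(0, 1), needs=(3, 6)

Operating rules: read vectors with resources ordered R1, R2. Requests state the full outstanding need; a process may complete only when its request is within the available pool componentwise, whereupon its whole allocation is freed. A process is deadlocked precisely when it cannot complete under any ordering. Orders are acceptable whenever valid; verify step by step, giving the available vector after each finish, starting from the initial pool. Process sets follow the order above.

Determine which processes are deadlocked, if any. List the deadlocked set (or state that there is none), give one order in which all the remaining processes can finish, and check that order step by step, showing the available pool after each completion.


Deadlocked set: T5, T6 and T1.
Key observation: T3, T2, T9 can finish, but then (4, 5) is all there is, and the blocked group's R2 demands exceed it.
A valid finishing order for the others: T3, T2, T9. Verifying each step:
  pool = (0, 3)
  run T3 (needs (0, 1), free (0, 3)); after release of (1, 0) the pool is (1, 3)
  run T2 (needs (1, 0), free (1, 3)); after release of (2, 0) the pool is (3, 3)
  run T9 (needs (2, 2), free (3, 3)); after release of (1, 2) the pool is (4, 5)
The blocked processes can never fit:
  blocked: T5 wants (1, 6), pool (4, 5) — not enough R2
  blocked: T6 wants (2, 7), pool (4, 5) — not enough R2
  blocked: T1 wants (3, 6), pool (4, 5) — not enough R2


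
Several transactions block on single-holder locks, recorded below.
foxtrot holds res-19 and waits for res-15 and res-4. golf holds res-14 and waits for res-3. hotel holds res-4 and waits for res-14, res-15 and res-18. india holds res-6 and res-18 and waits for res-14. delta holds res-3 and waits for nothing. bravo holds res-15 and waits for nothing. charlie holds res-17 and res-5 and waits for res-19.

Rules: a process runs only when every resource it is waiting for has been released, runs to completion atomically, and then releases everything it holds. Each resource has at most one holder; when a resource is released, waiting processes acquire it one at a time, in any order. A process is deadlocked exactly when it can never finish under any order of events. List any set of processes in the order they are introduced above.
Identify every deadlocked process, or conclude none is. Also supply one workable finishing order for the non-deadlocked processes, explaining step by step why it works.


Nothing here is deadlocked.
Key observation: every chain of waits terminates; starting from the processes that wait on nothing, all the rest unlock in turn.
The rest can finish in the order bravo, delta, golf, india, hotel, foxtrot, charlie.
Walking it through:
  run bravo (it waits on nothing); releases res-15
  run delta (it waits on nothing); releases res-3
  run golf (all its waits — res-3 — are resolved); releases res-14
  run india (all its waits — res-14 — are resolved); releases res-6 and res-18
  run hotel (all its waits — res-14, res-15 and res-18 — are resolved); releases res-4
  run foxtrot (all its waits — res-15 and res-4 — are resolved); releases res-19
  run charlie (all its waits — res-19 — are resolved); releases res-17 and res-5


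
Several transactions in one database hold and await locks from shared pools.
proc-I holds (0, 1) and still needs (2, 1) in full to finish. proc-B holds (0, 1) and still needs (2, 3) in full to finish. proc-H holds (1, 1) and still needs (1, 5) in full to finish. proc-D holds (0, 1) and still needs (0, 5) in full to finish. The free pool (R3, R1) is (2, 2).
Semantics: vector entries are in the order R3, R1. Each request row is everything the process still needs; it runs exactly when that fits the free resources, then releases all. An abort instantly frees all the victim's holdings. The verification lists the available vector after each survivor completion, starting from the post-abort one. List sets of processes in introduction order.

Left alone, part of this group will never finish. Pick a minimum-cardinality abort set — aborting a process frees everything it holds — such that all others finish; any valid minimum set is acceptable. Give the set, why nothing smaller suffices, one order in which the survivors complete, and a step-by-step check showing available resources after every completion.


Minimum abort set: proc-D.
Key observation: aborting proc-D returns (0, 1), and proc-H — hopeless before — runs at step 3 with the returned capacity in the pool.
Why nothing smaller works: aborting no one leaves the state deadlocked as given.
One survivor order: proc-I, proc-B, proc-H. Walking it through (post-abort pool first):
  pool = (2, 3)
  proc-I: need (2, 1) fits (2, 3); releases (0, 1), pool now (2, 4)
  proc-B: need (2, 3) fits (2, 4); releases (0, 1), pool now (2, 5)
  proc-H: need (1, 5) fits (2, 5); releases (1, 1), pool now (3, 6)


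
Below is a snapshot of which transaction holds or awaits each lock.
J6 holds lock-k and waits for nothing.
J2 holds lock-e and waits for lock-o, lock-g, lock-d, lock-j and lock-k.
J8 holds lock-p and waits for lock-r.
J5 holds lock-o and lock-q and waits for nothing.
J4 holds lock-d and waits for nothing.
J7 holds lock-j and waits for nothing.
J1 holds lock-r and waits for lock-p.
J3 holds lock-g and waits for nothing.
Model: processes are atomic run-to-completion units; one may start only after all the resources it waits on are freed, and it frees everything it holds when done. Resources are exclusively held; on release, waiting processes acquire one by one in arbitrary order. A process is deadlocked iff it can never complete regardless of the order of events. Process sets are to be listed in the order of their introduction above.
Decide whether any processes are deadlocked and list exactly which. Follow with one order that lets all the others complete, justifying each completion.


Deadlocked set: J8 and J1.
Key observation: along J8 -> J1 -> J8, each member waits on what the next one holds — a deadlock; no other process is dragged down with it.
The rest can finish in the order J7, J3, J6, J5, J4, J2.
Check, step by step:
  J7: no waits; runs immediately, freeing lock-j
  J3: no waits; runs immediately, freeing lock-g
  J6: no waits; runs immediately, freeing lock-k
  J5: no waits; runs immediately, freeing lock-o and lock-q
  J4: no waits; runs immediately, freeing lock-d
  J2 waits on lock-o, lock-g, lock-d, lock-j and lock-k — all released -> runs and releases lock-e


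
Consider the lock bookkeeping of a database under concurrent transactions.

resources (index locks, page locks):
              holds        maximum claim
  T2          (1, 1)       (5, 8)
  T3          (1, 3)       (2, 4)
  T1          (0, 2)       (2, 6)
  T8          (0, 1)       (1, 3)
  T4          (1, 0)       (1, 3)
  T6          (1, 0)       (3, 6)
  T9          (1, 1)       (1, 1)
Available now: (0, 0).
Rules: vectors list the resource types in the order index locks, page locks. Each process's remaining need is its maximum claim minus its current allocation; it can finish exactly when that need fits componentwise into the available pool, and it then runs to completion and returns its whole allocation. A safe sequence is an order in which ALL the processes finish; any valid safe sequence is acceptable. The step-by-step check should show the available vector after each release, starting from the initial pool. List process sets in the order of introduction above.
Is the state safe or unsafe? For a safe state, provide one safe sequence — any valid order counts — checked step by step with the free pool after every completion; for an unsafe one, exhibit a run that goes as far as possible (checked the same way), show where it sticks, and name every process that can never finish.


SAFE, for example via the order T9, T3, T1, T6, T4, T8, T2.
Key observation: the order's first zero-slack moment is T3 ((1, 1) needed, (1, 1) free — a requested resource with nothing to spare).
Step-by-step check:
  pool = (0, 0)
  run T9 (needs (0, 0), free (0, 0)); after release of (1, 1) the pool is (1, 1)
  run T3 (needs (1, 1), free (1, 1)); after release of (1, 3) the pool is (2, 4)
  run T1 (needs (2, 4), free (2, 4)); after release of (0, 2) the pool is (2, 6)
  run T6 (needs (2, 6), free (2, 6)); after release of (1, 0) the pool is (3, 6)
  run T4 (needs (0, 3), free (3, 6)); after release of (1, 0) the pool is (4, 6)
  run T8 (needs (1, 2), free (4, 6)); after release of (0, 1) the pool is (4, 7)
  run T2 (needs (4, 7), free (4, 7)); after release of (1, 1) the pool is (5, 8)


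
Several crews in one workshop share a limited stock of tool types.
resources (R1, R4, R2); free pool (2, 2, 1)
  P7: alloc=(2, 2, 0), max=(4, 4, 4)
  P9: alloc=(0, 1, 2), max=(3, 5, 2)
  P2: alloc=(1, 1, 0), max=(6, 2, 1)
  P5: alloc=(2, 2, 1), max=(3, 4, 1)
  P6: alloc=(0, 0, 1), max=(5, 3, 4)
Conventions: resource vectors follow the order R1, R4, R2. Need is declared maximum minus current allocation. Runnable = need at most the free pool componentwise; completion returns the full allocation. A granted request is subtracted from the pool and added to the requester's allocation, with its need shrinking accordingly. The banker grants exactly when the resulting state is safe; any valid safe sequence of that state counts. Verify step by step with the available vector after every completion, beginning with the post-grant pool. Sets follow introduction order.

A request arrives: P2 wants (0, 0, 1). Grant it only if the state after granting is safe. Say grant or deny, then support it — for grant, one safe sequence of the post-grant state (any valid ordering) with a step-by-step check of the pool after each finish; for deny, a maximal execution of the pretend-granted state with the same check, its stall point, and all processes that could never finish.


DENY. Granting would leave the state unsafe.
Key observation: after P5, P9 the pool peaks at (4, 5, 3), and each blocked process is short somewhere: P7 on R2; P2 on R1; P6 on R1.
On the post-grant state, P5, P9 is a maximal run — nothing extends it. Check, step by step:
  pool = (2, 2, 0)
  P5: need (1, 2, 0) fits (2, 2, 0); releases (2, 2, 1), pool now (4, 4, 1)
  P9: need (3, 4, 0) fits (4, 4, 1); releases (0, 1, 2), pool now (4, 5, 3)
  P7 still needs (2, 2, 4) but only (4, 5, 3) is free — short on R2
  P2 still needs (5, 1, 0) but only (4, 5, 3) is free — short on R1
  P6 still needs (5, 3, 3) but only (4, 5, 3) is free — short on R1
Post-grant, the permanently blocked set is P7, P2 and P6.


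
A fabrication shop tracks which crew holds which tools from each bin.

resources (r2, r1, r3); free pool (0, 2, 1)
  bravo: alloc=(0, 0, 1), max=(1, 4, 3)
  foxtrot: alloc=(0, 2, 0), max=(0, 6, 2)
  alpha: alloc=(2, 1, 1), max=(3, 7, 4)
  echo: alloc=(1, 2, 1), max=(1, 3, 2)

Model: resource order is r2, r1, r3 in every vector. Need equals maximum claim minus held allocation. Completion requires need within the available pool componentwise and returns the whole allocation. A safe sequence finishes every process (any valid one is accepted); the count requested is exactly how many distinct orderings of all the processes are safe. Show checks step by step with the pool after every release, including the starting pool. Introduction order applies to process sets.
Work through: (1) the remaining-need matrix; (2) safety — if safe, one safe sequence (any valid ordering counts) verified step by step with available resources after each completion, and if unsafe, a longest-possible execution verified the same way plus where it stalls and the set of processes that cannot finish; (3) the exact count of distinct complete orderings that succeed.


(1) Outstanding need per process (order r2, r1, r3):
  bravo: (1, 4, 2)
  foxtrot: (0, 4, 2)
  alpha: (1, 6, 3)
  echo: (0, 1, 1)
(2) SAFE — a valid safe sequence is echo, bravo, foxtrot, alpha.
Key observation: the order's first zero-slack moment is echo ((0, 1, 1) needed, (0, 2, 1) free — a requested resource with nothing to spare).
Walking it through:
  pool = (0, 2, 1)
  echo: need (0, 1, 1) fits (0, 2, 1); releases (1, 2, 1), pool now (1, 4, 2)
  bravo: need (1, 4, 2) fits (1, 4, 2); releases (0, 0, 1), pool now (1, 4, 3)
  foxtrot: need (0, 4, 2) fits (1, 4, 3); releases (0, 2, 0), pool now (1, 6, 3)
  alpha: need (1, 6, 3) fits (1, 6, 3); releases (2, 1, 1), pool now (3, 7, 4)
(3) Exactly 2 of the possible complete orderings are safe sequences.


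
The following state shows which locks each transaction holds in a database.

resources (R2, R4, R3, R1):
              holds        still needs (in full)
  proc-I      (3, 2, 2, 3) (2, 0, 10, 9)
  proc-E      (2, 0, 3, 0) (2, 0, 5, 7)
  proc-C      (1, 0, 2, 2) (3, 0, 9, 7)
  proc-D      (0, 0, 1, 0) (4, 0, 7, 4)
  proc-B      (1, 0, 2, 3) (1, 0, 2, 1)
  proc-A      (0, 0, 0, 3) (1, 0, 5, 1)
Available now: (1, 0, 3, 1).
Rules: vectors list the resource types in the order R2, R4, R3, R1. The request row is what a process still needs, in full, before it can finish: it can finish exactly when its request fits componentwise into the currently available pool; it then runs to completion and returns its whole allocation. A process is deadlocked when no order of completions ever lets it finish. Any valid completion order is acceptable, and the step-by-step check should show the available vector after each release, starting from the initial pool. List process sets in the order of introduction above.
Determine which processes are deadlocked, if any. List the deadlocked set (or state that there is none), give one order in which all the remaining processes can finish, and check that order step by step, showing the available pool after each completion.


Nothing here is deadlocked.
Key observation: beginning at proc-B, releases accumulate fast enough that every process eventually fits.
One completion order for the rest: proc-B, proc-A, proc-E, proc-D, proc-C, proc-I. Walking it through:
  pool = (1, 0, 3, 1)
  proc-B: need (1, 0, 2, 1) fits (1, 0, 3, 1); releases (1, 0, 2, 3), pool now (2, 0, 5, 4)
  proc-A: need (1, 0, 5, 1) fits (2, 0, 5, 4); releases (0, 0, 0, 3), pool now (2, 0, 5, 7)
  proc-E: need (2, 0, 5, 7) fits (2, 0, 5, 7); releases (2, 0, 3, 0), pool now (4, 0, 8, 7)
  proc-D: need (4, 0, 7, 4) fits (4, 0, 8, 7); releases (0, 0, 1, 0), pool now (4, 0, 9, 7)
  proc-C: need (3, 0, 9, 7) fits (4, 0, 9, 7); releases (1, 0, 2, 2), pool now (5, 0, 11, 9)
  proc-I: need (2, 0, 10, 9) fits (5, 0, 11, 9); releases (3, 2, 2, 3), pool now (8, 2, 13, 12)


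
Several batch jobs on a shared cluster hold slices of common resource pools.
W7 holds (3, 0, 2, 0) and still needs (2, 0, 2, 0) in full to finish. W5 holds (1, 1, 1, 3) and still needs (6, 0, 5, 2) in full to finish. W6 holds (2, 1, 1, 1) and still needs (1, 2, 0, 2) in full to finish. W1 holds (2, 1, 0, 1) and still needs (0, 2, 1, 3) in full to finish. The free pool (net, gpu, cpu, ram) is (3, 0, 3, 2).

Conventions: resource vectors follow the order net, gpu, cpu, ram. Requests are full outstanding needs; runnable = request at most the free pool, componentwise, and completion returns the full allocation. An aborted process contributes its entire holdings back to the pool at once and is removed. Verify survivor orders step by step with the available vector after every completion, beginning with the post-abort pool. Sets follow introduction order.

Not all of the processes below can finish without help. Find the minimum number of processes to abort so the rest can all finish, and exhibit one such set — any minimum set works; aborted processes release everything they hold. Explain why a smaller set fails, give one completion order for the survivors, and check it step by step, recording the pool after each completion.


Abort W1.
Key observation: W6 was stuck for good until W1 gave back (2, 1, 0, 1); in the order shown it finishes at step 3.
Why nothing smaller works: aborting no one leaves the state deadlocked as given.
Survivors finish in the order: W7, W5, W6. Check, step by step (pool after the aborts first):
  pool = (5, 1, 3, 3)
  run W7 (needs (2, 0, 2, 0), free (5, 1, 3, 3)); after release of (3, 0, 2, 0) the pool is (8, 1, 5, 3)
  run W5 (needs (6, 0, 5, 2), free (8, 1, 5, 3)); after release of (1, 1, 1, 3) the pool is (9, 2, 6, 6)
  run W6 (needs (1, 2, 0, 2), free (9, 2, 6, 6)); after release of (2, 1, 1, 1) the pool is (11, 3, 7, 7)


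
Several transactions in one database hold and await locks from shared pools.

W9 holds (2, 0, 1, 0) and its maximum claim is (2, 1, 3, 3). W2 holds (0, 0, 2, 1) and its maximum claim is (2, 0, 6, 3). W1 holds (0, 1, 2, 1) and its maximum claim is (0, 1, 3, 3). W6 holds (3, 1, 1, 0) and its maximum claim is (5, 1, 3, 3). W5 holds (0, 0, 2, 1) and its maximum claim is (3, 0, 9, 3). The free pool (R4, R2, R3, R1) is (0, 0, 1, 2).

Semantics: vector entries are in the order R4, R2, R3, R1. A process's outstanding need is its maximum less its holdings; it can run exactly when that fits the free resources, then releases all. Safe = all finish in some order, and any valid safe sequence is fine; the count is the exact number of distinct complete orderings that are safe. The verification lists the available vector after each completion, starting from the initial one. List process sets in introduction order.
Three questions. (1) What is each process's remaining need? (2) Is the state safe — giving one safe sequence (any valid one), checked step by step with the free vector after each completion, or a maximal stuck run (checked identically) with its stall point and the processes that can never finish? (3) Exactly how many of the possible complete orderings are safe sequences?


(1) Outstanding need per process (order R4, R2, R3, R1):
  W9: (0, 1, 2, 3)
  W2: (2, 0, 4, 2)
  W1: (0, 0, 1, 2)
  W6: (2, 0, 2, 3)
  W5: (3, 0, 7, 2)
(2) SAFE. One safe sequence: W1, W9, W2, W6, W5.
Key observation: reading the order forward, W1 is the first process whose need (0, 0, 1, 2) meets the free pool (0, 0, 1, 2) exactly on a resource it requests.
Verifying each step:
  pool = (0, 0, 1, 2)
  run W1 (needs (0, 0, 1, 2), free (0, 0, 1, 2)); after release of (0, 1, 2, 1) the pool is (0, 1, 3, 3)
  run W9 (needs (0, 1, 2, 3), free (0, 1, 3, 3)); after release of (2, 0, 1, 0) the pool is (2, 1, 4, 3)
  run W2 (needs (2, 0, 4, 2), free (2, 1, 4, 3)); after release of (0, 0, 2, 1) the pool is (2, 1, 6, 4)
  run W6 (needs (2, 0, 2, 3), free (2, 1, 6, 4)); after release of (3, 1, 1, 0) the pool is (5, 2, 7, 4)
  run W5 (needs (3, 0, 7, 2), free (5, 2, 7, 4)); after release of (0, 0, 2, 1) the pool is (5, 2, 9, 5)
(3) Precisely 2 of the possible complete orderings are safe sequences.


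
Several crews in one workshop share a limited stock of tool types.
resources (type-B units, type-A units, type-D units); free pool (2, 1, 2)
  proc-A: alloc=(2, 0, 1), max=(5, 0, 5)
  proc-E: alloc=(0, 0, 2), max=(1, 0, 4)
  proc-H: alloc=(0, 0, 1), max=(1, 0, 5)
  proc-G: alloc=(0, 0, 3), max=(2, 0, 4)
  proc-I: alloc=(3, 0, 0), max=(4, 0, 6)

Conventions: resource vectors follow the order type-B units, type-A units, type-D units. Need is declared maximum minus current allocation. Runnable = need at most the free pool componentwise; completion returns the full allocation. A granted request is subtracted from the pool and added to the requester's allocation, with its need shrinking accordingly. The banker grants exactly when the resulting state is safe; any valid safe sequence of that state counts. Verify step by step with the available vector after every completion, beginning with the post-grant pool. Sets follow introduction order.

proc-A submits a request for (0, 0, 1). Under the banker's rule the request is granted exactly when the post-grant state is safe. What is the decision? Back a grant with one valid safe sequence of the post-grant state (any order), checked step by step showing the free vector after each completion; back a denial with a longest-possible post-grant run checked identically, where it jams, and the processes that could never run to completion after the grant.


GRANT. The post-grant state is safe; one safe sequence: proc-G, proc-E, proc-H, proc-I, proc-A.
Key observation: post-grant, (2, 1, 1) remains, and an order beginning with proc-G completes everyone.
Check on the post-grant state, step by step:
  pool = (2, 1, 1)
  proc-G needs (2, 0, 1) <= (2, 1, 1) -> finishes; pool += (0, 0, 3) = (2, 1, 4)
  proc-E needs (1, 0, 2) <= (2, 1, 4) -> finishes; pool += (0, 0, 2) = (2, 1, 6)
  proc-H needs (1, 0, 4) <= (2, 1, 6) -> finishes; pool += (0, 0, 1) = (2, 1, 7)
  proc-I needs (1, 0, 6) <= (2, 1, 7) -> finishes; pool += (3, 0, 0) = (5, 1, 7)
  proc-A needs (3, 0, 3) <= (5, 1, 7) -> finishes; pool += (2, 0, 2) = (7, 1, 9)


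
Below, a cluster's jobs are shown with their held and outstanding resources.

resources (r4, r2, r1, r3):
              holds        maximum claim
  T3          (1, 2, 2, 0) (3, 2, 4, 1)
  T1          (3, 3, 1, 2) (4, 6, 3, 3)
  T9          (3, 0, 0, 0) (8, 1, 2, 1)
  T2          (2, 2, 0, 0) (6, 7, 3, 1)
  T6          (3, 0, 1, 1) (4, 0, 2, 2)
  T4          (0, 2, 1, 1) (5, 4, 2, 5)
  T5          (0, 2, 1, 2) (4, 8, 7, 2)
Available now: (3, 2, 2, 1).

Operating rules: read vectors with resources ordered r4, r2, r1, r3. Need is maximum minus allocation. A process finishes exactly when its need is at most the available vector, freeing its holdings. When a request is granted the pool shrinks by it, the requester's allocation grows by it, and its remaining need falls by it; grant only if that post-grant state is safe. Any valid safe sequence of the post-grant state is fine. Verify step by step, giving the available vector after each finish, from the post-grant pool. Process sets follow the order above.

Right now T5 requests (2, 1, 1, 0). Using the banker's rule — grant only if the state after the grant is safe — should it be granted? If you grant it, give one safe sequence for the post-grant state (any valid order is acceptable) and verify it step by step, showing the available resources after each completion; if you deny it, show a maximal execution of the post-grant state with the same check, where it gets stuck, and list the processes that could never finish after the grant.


GRANT: granting preserves safety; a valid post-grant sequence is T6, T3, T1, T9, T4, T2, T5.
Key observation: the grant leaves (1, 1, 1, 1) free — enough for T6, whose release restarts the cascade.
Check on the post-grant state, step by step:
  pool = (1, 1, 1, 1)
  run T6 (needs (1, 0, 1, 1), free (1, 1, 1, 1)); after release of (3, 0, 1, 1) the pool is (4, 1, 2, 2)
  run T3 (needs (2, 0, 2, 1), free (4, 1, 2, 2)); after release of (1, 2, 2, 0) the pool is (5, 3, 4, 2)
  run T1 (needs (1, 3, 2, 1), free (5, 3, 4, 2)); after release of (3, 3, 1, 2) the pool is (8, 6, 5, 4)
  run T9 (needs (5, 1, 2, 1), free (8, 6, 5, 4)); after release of (3, 0, 0, 0) the pool is (11, 6, 5, 4)
  run T4 (needs (5, 2, 1, 4), free (11, 6, 5, 4)); after release of (0, 2, 1, 1) the pool is (11, 8, 6, 5)
  run T2 (needs (4, 5, 3, 1), free (11, 8, 6, 5)); after release of (2, 2, 0, 0) the pool is (13, 10, 6, 5)
  run T5 (needs (2, 5, 5, 0), free (13, 10, 6, 5)); after release of (2, 3, 2, 2) the pool is (15, 13, 8, 7)


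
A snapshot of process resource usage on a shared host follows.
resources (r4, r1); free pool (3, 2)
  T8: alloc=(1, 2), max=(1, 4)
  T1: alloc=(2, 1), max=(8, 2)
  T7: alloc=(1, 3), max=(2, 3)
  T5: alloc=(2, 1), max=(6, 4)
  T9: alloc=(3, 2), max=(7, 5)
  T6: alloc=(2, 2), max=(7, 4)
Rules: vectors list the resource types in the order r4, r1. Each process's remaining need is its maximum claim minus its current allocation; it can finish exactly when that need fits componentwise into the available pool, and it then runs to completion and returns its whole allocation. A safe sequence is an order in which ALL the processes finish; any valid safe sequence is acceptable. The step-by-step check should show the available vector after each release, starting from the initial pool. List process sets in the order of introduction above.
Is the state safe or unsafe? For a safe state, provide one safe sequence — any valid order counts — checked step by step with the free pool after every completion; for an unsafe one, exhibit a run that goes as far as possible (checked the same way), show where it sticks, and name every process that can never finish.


SAFE. One safe sequence: T8, T9, T6, T1, T7, T5.
Key observation: the first exact fit in this order is T8 — it needs (0, 2) with (3, 2) free, meeting a requested resource to the last unit.
Walking it through:
  pool = (3, 2)
  T8 needs (0, 2) <= (3, 2) -> finishes; pool += (1, 2) = (4, 4)
  T9 needs (4, 3) <= (4, 4) -> finishes; pool += (3, 2) = (7, 6)
  T6 needs (5, 2) <= (7, 6) -> finishes; pool += (2, 2) = (9, 8)
  T1 needs (6, 1) <= (9, 8) -> finishes; pool += (2, 1) = (11, 9)
  T7 needs (1, 0) <= (11, 9) -> finishes; pool += (1, 3) = (12, 12)
  T5 needs (4, 3) <= (12, 12) -> finishes; pool += (2, 1) = (14, 13)


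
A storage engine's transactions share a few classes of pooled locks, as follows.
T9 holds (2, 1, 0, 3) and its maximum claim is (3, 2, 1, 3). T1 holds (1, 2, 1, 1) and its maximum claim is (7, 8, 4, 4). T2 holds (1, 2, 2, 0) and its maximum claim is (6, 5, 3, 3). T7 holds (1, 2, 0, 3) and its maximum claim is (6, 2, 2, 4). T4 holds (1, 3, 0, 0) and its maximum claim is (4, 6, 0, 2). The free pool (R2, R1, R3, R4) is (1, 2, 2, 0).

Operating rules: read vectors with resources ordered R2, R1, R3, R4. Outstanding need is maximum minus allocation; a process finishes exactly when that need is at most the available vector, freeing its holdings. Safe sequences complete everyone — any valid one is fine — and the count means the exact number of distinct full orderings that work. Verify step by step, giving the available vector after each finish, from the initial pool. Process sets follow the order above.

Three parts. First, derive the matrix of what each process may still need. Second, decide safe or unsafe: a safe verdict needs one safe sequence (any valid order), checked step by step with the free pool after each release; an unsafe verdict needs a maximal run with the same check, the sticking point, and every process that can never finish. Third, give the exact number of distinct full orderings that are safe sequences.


(1) Need matrix, components ordered R2, R1, R3, R4:
  T9: (1, 1, 1, 0)
  T1: (6, 6, 3, 3)
  T2: (5, 3, 1, 3)
  T7: (5, 0, 2, 1)
  T4: (3, 3, 0, 2)
(2) UNSAFE.
Key observation: the wall is R2: completing T9, T4 brings the pool only to (4, 6, 2, 3), and all the rest need more.
The run T9, T4 cannot be extended any further. Verifying each step:
  pool = (1, 2, 2, 0)
  T9: need (1, 1, 1, 0) fits (1, 2, 2, 0); releases (2, 1, 0, 3), pool now (3, 3, 2, 3)
  T4: need (3, 3, 0, 2) fits (3, 3, 2, 3); releases (1, 3, 0, 0), pool now (4, 6, 2, 3)
  T1 cannot run: need (6, 6, 3, 3) vs free (4, 6, 2, 3) (insufficient R2 and R3)
  T2 cannot run: need (5, 3, 1, 3) vs free (4, 6, 2, 3) (insufficient R2)
  T7 cannot run: need (5, 0, 2, 1) vs free (4, 6, 2, 3) (insufficient R2)
Never able to finish: T1, T2 and T7.
(3) The exact count: 0 of the possible complete orderings are safe sequences.


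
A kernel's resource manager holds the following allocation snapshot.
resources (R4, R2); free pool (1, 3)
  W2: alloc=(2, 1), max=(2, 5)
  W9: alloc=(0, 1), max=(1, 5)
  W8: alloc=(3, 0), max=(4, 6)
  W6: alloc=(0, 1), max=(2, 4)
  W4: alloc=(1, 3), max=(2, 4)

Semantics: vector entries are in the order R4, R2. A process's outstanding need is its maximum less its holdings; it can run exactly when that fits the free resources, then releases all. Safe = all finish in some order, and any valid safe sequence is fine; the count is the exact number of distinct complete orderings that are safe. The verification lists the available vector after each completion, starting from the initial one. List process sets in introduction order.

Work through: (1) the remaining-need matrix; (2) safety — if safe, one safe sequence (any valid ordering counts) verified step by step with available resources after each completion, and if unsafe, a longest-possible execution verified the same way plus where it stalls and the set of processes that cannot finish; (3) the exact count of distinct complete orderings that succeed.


(1) Outstanding need per process (order R4, R2):
  W2: (0, 4)
  W9: (1, 4)
  W8: (1, 6)
  W6: (2, 3)
  W4: (1, 1)
(2) SAFE. One safe sequence: W4, W8, W9, W2, W6.
Key observation: W4 marks the first exact bind of the order: its need (1, 1) fits the free (1, 3) with zero slack on a requested resource.
Check, step by step:
  pool = (1, 3)
  W4: need (1, 1) fits (1, 3); releases (1, 3), pool now (2, 6)
  W8: need (1, 6) fits (2, 6); releases (3, 0), pool now (5, 6)
  W9: need (1, 4) fits (5, 6); releases (0, 1), pool now (5, 7)
  W2: need (0, 4) fits (5, 7); releases (2, 1), pool now (7, 8)
  W6: need (2, 3) fits (7, 8); releases (0, 1), pool now (7, 9)
(3) The exact count: 24 of the possible complete orderings are safe sequences.


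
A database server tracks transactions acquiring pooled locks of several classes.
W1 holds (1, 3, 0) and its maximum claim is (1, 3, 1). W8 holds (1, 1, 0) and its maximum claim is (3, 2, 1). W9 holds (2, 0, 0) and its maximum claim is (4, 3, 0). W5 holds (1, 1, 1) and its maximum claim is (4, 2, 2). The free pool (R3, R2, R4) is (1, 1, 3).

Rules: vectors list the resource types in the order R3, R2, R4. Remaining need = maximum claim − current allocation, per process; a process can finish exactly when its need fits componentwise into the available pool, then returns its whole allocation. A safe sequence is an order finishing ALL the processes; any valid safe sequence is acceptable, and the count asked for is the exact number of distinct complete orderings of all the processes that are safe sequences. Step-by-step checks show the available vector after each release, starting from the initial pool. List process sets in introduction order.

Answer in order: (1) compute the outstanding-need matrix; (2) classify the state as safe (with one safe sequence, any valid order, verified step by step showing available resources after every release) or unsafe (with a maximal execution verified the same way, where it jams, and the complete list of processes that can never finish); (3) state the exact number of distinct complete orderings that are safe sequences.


(1) Need matrix, components ordered R3, R2, R4:
  W1: (0, 0, 1)
  W8: (2, 1, 1)
  W9: (2, 3, 0)
  W5: (3, 1, 1)
(2) The state is SAFE; one workable sequence: W1, W8, W9, W5.
Key observation: reading the order forward, W8 is the first process whose need (2, 1, 1) meets the free pool (2, 4, 3) exactly on a resource it requests.
Check, step by step:
  pool = (1, 1, 3)
  W1 needs (0, 0, 1) <= (1, 1, 3) -> finishes; pool += (1, 3, 0) = (2, 4, 3)
  W8 needs (2, 1, 1) <= (2, 4, 3) -> finishes; pool += (1, 1, 0) = (3, 5, 3)
  W9 needs (2, 3, 0) <= (3, 5, 3) -> finishes; pool += (2, 0, 0) = (5, 5, 3)
  W5 needs (3, 1, 1) <= (5, 5, 3) -> finishes; pool += (1, 1, 1) = (6, 6, 4)
(3) The exact count: 4 of the possible complete orderings are safe sequences.


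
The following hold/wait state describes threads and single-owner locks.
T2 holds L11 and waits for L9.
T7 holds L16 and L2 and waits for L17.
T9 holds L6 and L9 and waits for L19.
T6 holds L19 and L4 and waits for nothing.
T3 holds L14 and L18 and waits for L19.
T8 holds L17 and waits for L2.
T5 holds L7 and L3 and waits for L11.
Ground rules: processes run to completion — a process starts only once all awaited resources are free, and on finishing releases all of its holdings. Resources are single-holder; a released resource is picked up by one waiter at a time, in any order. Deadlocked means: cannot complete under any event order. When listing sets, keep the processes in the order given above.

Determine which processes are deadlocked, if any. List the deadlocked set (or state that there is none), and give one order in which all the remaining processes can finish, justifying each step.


Deadlocked set: T7 and T8.
Key observation: along T7 -> T8 -> T7, each member waits on what the next one holds — a deadlock; no other process is dragged down with it.
The rest can finish in the order T6, T9, T2, T5, T3.
Check, step by step:
  run T6 (it waits on nothing); releases L19 and L4
  T9: everything it awaited (L19) is free; runs, freeing L6 and L9
  T2: everything it awaited (L9) is free; runs, freeing L11
  T5: everything it awaited (L11) is free; runs, freeing L7 and L3
  T3: everything it awaited (L19) is free; runs, freeing L14 and L18


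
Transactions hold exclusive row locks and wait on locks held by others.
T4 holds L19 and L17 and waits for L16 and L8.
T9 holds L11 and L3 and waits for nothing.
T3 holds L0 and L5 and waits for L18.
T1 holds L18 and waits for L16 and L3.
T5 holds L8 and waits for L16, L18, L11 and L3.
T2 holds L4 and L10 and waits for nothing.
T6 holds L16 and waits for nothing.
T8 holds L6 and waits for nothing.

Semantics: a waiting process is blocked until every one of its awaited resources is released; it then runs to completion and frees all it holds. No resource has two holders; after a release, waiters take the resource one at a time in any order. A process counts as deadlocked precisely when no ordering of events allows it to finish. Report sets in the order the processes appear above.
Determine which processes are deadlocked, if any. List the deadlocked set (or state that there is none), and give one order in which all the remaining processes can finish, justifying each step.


Nothing here is deadlocked.
Key observation: the waits form no ring: some process can always run, and its releases unblock the others one by one.
The rest can finish in the order T9, T2, T6, T1, T5, T8, T4, T3.
Walking it through:
  T9 waits on nothing -> runs at once and releases L11 and L3
  T2 waits on nothing -> runs at once and releases L4 and L10
  T6 waits on nothing -> runs at once and releases L16
  run T1 (all its waits — L16 and L3 — are resolved); releases L18
  run T5 (all its waits — L16, L18, L11 and L3 — are resolved); releases L8
  T8 waits on nothing -> runs at once and releases L6
  run T4 (all its waits — L16 and L8 — are resolved); releases L19 and L17
  run T3 (all its waits — L18 — are resolved); releases L0 and L5


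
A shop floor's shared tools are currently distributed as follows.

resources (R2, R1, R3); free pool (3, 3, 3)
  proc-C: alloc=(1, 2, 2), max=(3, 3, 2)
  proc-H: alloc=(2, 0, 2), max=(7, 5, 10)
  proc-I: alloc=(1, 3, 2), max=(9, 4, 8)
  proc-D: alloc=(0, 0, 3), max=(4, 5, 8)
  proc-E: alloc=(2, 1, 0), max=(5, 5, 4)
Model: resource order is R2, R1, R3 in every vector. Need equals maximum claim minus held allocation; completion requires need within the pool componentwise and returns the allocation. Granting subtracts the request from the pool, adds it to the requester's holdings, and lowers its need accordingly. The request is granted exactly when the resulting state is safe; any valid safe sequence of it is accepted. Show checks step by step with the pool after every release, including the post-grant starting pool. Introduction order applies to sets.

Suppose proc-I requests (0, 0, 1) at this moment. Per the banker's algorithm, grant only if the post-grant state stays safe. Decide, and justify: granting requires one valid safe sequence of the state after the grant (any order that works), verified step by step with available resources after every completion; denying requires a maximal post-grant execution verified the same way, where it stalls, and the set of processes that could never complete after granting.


DENY. Granting would leave the state unsafe.
Key observation: the wall is R3: completing proc-C, proc-E brings the pool only to (6, 6, 4), and all the rest need more.
On the post-grant state, proc-C, proc-E is a maximal run — nothing extends it. Walking it through:
  pool = (3, 3, 2)
  run proc-C (needs (2, 1, 0), free (3, 3, 2)); after release of (1, 2, 2) the pool is (4, 5, 4)
  run proc-E (needs (3, 4, 4), free (4, 5, 4)); after release of (2, 1, 0) the pool is (6, 6, 4)
  proc-H cannot run: need (5, 5, 8) vs free (6, 6, 4) (insufficient R3)
  proc-I cannot run: need (8, 1, 5) vs free (6, 6, 4) (insufficient R2 and R3)
  proc-D cannot run: need (4, 5, 5) vs free (6, 6, 4) (insufficient R3)
Post-grant, the permanently blocked set is proc-H, proc-I and proc-D.


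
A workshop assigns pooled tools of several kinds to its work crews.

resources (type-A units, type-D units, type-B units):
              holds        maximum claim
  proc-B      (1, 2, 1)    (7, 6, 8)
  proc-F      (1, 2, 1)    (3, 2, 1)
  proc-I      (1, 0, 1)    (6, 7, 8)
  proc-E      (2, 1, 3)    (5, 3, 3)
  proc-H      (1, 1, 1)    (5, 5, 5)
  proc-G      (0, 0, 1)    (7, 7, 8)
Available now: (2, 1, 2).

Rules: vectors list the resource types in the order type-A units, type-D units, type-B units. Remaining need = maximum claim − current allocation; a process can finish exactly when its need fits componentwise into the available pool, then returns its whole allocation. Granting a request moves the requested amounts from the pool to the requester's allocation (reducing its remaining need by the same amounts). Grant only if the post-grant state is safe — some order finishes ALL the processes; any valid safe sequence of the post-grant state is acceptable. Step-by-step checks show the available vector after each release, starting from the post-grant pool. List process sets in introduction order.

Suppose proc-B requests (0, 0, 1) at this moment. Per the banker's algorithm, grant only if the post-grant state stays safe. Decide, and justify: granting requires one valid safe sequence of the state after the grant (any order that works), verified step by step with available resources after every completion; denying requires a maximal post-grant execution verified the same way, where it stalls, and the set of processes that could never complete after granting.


GRANT. The post-grant state is safe; one safe sequence: proc-F, proc-E, proc-H, proc-B, proc-G, proc-I.
Key observation: (2, 1, 1) free after granting still covers proc-F first, and each release covers the next.
Check on the post-grant state, step by step:
  pool = (2, 1, 1)
  run proc-F (needs (2, 0, 0), free (2, 1, 1)); after release of (1, 2, 1) the pool is (3, 3, 2)
  run proc-E (needs (3, 2, 0), free (3, 3, 2)); after release of (2, 1, 3) the pool is (5, 4, 5)
  run proc-H (needs (4, 4, 4), free (5, 4, 5)); after release of (1, 1, 1) the pool is (6, 5, 6)
  run proc-B (needs (6, 4, 6), free (6, 5, 6)); after release of (1, 2, 2) the pool is (7, 7, 8)
  run proc-G (needs (7, 7, 7), free (7, 7, 8)); after release of (0, 0, 1) the pool is (7, 7, 9)
  run proc-I (needs (5, 7, 7), free (7, 7, 9)); after release of (1, 0, 1) the pool is (8, 7, 10)


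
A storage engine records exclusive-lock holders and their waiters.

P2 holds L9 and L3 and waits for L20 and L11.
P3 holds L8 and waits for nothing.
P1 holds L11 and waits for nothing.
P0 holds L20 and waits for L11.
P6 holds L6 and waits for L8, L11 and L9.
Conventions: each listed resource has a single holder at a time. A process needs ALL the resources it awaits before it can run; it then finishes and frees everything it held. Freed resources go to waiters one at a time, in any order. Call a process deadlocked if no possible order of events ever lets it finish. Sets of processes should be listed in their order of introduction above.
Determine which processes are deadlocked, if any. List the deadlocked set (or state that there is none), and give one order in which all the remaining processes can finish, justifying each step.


No process is deadlocked.
Key observation: there is no circular wait here — follow any chain and it reaches a process that is free to run now.
The rest can finish in the order P1, P3, P0, P2, P6.
Walking it through:
  P1: no waits; runs immediately, freeing L11
  P3: no waits; runs immediately, freeing L8
  run P0 (all its waits — L11 — are resolved); releases L20
  run P2 (all its waits — L20 and L11 — are resolved); releases L9 and L3
  run P6 (all its waits — L8, L11 and L9 — are resolved); releases L6
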